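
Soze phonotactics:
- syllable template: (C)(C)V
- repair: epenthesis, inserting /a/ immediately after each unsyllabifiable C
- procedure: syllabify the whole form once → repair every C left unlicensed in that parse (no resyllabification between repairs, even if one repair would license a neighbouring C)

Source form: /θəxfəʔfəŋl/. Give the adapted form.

θəxfəʔfəŋala

Under (C)(C)V, the unsyllabifiable consonants are /ŋ/, /l/ (no codas are permitted; onsets may contain at most 2 consonants).
Inserting the epenthetic vowel yields /ŋ/ → /ŋa/, /l/ → /la/.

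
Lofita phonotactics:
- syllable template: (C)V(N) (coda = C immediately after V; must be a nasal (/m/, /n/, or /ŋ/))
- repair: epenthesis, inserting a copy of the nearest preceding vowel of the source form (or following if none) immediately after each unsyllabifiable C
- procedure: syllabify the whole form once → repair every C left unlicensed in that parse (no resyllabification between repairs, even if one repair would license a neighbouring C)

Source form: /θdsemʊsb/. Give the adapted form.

θedesemʊsʊbʊ

The consonants /θ/, /d/, /s/, /b/ cannot be parsed into a legal (C)V(N) syllable (only a nasal (/m/, /n/, or /ŋ/) is licensed in coda position; onsets are limited to one consonant).
Epenthesis after each stranded consonant: /θ/ → /θe/, /d/ → /de/, /s/ → /sʊ/, /b/ → /bʊ/.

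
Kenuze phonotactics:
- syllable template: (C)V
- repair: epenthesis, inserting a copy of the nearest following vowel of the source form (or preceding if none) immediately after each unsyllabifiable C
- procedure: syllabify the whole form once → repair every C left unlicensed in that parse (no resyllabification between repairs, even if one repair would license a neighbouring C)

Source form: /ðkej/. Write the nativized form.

ðekeje

Under (C)V, the unsyllabifiable consonants are /ð/, /j/ (no codas are permitted; onsets are limited to one consonant).
Inserting the epenthetic vowel yields /ð/ → /ðe/, /j/ → /je/.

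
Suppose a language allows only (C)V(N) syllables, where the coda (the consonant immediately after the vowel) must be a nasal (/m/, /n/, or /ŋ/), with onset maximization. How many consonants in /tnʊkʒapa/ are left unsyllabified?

2

Under (C)V(N), the unsyllabifiable consonants are /t/, /k/ (only a nasal (/m/, /n/, or /ŋ/) is licensed in coda position; onsets are limited to one consonant).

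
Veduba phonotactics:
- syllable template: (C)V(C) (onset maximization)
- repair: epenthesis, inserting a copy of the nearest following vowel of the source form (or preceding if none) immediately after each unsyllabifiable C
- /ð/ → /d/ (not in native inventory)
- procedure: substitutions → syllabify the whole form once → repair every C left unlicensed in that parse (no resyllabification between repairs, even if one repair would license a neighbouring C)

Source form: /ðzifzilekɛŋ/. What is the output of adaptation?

dizifzilekɛŋ

Substitution: /ð/ → /d/, giving /dzifzilekɛŋ/.
Syllabifying with onset maximization leaves /d/ stranded (at most one coda consonant is licensed; onsets are limited to one consonant).
Epenthesis after each stranded consonant: /d/ → /di/.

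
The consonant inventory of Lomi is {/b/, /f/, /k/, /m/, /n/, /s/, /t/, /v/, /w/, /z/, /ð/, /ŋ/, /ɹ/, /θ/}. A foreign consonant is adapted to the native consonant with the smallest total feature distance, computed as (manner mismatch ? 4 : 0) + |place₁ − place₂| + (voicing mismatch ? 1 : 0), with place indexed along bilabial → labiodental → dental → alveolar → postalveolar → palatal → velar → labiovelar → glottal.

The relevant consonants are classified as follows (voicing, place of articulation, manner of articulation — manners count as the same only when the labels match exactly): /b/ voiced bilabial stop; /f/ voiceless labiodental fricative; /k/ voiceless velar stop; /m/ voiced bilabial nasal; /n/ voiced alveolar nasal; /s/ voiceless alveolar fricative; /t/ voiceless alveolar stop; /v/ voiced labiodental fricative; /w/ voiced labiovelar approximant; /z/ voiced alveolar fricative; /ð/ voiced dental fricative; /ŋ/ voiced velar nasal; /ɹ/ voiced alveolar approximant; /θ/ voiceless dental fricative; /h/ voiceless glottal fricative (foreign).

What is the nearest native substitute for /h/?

s

/s/ is closest: same manner (fricative), place distance 5 (glottal→alveolar), same voicing; total 5. Next closest is /k/ at distance 6.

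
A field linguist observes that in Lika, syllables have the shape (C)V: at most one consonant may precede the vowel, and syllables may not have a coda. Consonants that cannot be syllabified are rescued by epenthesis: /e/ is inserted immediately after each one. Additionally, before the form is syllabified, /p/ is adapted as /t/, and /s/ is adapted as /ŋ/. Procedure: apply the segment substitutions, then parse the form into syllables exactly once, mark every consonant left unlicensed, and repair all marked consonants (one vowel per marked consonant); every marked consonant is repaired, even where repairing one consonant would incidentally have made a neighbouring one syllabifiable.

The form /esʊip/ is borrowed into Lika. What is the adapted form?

Substitution: /s/ → /ŋ/, /p/ → /t/, giving /eŋʊit/.
Under (C)V, the unsyllabifiable consonants are /t/ (no codas are permitted; onsets are limited to one consonant).
Each unlicensed consonant becomes the onset of a new syllable: /t/ → /te/.

eŋʊite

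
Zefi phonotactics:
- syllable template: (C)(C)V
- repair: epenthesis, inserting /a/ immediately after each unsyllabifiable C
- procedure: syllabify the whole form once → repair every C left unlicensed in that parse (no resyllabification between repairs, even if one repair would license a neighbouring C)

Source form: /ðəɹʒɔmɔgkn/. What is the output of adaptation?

ðəɹʒɔmɔgakana

The consonants /g/, /k/, /n/ cannot be parsed into a legal (C)(C)V syllable (no codas are permitted; onsets may contain at most 2 consonants).
Each unlicensed consonant becomes the onset of a new syllable: /g/ → /ga/, /k/ → /ka/, /n/ → /na/.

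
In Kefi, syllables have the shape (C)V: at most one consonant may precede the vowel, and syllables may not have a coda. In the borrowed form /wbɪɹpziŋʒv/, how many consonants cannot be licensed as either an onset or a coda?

The consonants /w/, /ɹ/, /p/, /ŋ/, /ʒ/, /v/ cannot be parsed into a legal (C)V syllable (no codas are permitted; onsets are limited to one consonant).

6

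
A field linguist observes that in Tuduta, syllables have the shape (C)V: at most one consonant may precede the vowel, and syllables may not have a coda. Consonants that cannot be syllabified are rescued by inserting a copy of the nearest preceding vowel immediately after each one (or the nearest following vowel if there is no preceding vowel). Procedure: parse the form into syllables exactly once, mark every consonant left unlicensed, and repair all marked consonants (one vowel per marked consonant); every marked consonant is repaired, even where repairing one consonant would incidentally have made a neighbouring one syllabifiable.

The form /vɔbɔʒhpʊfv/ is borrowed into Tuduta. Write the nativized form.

vɔbɔʒɔhɔpʊfʊvʊ

Syllabifying with onset maximization leaves /ʒ/, /h/, /f/, /v/ stranded (no codas are permitted; onsets are limited to one consonant).
Each unlicensed consonant becomes the onset of a new syllable: /ʒ/ → /ʒɔ/, /h/ → /hɔ/, /f/ → /fʊ/, /v/ → /vʊ/.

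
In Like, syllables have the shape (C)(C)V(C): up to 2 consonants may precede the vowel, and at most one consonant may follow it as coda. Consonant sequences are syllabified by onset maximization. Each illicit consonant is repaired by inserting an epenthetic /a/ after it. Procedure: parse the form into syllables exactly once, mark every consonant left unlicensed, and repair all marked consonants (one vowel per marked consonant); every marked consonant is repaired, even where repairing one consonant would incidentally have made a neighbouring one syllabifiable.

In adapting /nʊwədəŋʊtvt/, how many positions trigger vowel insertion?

2

The unsyllabifiable consonants are /v/, /t/; each receives one epenthetic vowel.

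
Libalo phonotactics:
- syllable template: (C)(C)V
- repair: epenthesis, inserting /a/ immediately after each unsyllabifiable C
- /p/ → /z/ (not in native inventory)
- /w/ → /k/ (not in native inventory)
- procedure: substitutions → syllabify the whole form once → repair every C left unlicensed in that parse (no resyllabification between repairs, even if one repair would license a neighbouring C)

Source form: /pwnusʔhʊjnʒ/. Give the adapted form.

Substitution: /p/ → /z/, /w/ → /k/, giving /zknusʔhʊjnʒ/.
The consonants /z/, /s/, /j/, /n/, /ʒ/ cannot be parsed into a legal (C)(C)V syllable (no codas are permitted; onsets may contain at most 2 consonants).
Epenthesis after each stranded consonant: /z/ → /za/, /s/ → /sa/, /j/ → /ja/, /n/ → /na/, /ʒ/ → /ʒa/.

zaknusaʔhʊjanaʒa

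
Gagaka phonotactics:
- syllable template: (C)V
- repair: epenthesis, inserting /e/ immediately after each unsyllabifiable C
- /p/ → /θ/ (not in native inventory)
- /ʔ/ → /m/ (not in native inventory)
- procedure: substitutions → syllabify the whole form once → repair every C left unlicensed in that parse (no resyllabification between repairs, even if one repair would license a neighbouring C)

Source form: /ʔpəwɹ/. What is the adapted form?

Substitution: /ʔ/ → /m/, /p/ → /θ/, giving /mθəwɹ/.
Under (C)V, the unsyllabifiable consonants are /m/, /w/, /ɹ/ (no codas are permitted; onsets are limited to one consonant).
Each unlicensed consonant becomes the onset of a new syllable: /m/ → /me/, /w/ → /we/, /ɹ/ → /ɹe/.

meθəweɹe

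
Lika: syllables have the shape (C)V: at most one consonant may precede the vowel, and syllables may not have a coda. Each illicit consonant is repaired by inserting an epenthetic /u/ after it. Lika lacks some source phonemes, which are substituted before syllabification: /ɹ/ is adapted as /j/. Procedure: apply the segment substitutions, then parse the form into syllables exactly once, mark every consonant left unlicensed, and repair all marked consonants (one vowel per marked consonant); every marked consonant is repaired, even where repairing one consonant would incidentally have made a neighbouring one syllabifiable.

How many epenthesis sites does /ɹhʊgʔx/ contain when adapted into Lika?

After substitution the input is /jhʊgʔx/.
The unsyllabifiable consonants are /j/, /g/, /ʔ/, /x/; each receives one epenthetic vowel.

4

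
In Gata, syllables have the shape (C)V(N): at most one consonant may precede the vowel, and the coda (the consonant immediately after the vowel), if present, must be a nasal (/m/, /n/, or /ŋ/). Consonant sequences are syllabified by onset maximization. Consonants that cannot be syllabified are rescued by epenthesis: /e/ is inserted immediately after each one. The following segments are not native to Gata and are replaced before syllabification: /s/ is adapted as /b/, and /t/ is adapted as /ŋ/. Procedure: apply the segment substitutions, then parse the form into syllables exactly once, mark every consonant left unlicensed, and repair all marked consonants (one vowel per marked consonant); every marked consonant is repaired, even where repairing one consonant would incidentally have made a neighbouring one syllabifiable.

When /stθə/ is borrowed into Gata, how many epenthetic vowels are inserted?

After substitution the input is /bŋθə/.
The unsyllabifiable consonants are /b/, /ŋ/; each receives one epenthetic vowel.

2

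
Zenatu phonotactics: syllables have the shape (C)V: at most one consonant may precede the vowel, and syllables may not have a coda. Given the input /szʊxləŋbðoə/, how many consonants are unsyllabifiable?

4

Under (C)V, the unsyllabifiable consonants are /s/, /x/, /ŋ/, /b/ (no codas are permitted; onsets are limited to one consonant).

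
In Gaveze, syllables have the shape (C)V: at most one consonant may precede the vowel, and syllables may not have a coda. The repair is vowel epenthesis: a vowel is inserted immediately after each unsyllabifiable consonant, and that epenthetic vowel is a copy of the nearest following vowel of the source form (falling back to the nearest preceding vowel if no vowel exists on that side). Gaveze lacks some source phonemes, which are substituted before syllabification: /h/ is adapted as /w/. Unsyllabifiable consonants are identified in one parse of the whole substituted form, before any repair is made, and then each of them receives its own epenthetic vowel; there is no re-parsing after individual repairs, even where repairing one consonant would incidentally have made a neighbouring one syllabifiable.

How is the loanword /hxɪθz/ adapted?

wɪxɪθɪzɪ

Substitution: /h/ → /w/, giving /wxɪθz/.
Under (C)V, the unsyllabifiable consonants are /w/, /θ/, /z/ (no codas are permitted; onsets are limited to one consonant).
Inserting the epenthetic vowel yields /w/ → /wɪ/, /θ/ → /θɪ/, /z/ → /zɪ/.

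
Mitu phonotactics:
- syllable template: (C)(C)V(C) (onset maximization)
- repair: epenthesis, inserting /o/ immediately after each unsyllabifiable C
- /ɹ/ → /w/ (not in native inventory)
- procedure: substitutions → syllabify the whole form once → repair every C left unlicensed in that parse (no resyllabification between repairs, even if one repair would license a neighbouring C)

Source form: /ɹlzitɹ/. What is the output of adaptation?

Substitution: /ɹ/ → /w/, giving /wlzitw/.
The consonants /w/, /w/ cannot be parsed into a legal (C)(C)V(C) syllable (at most one coda consonant is licensed; onsets may contain at most 2 consonants).
Inserting the epenthetic vowel yields /w/ → /wo/, /w/ → /wo/.

wolzitwo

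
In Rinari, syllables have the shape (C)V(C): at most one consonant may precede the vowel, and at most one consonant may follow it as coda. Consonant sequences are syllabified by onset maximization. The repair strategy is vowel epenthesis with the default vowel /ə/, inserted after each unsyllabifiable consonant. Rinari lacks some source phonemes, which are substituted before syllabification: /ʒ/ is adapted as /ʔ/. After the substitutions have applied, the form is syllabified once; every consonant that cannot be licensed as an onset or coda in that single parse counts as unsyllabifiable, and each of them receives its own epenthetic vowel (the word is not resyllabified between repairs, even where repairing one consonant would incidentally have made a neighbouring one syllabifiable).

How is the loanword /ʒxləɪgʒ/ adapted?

ʔəxələɪgʔə

Substitution: /ʒ/ → /ʔ/, giving /ʔxləɪgʔ/.
Syllabifying with onset maximization leaves /ʔ/, /x/, /ʔ/ stranded (at most one coda consonant is licensed; onsets are limited to one consonant).
Inserting the epenthetic vowel yields /ʔ/ → /ʔə/, /x/ → /xə/, /ʔ/ → /ʔə/.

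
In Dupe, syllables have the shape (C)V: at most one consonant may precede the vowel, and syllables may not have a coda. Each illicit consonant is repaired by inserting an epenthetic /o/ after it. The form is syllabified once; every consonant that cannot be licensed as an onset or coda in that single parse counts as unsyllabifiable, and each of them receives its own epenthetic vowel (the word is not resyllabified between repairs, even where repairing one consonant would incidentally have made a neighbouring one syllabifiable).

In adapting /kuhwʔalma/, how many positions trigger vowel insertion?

3

The unsyllabifiable consonants are /h/, /w/, /l/; each receives one epenthetic vowel.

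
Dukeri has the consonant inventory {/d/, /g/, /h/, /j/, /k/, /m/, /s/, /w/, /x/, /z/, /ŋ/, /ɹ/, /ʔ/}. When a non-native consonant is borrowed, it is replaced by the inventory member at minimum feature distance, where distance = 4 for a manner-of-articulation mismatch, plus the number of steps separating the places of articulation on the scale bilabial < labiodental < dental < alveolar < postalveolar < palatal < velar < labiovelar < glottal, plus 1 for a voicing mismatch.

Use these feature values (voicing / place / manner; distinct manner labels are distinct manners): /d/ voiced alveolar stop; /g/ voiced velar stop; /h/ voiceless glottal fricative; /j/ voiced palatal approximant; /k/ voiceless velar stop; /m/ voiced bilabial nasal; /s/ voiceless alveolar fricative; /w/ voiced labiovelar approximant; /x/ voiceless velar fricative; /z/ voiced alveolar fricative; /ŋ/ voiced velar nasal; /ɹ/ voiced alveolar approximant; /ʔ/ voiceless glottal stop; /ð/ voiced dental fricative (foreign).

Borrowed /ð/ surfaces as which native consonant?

z

/z/ is closest: same manner (fricative), place distance 1 (dental→alveolar), same voicing; total 1. Next closest is /s/ at distance 2.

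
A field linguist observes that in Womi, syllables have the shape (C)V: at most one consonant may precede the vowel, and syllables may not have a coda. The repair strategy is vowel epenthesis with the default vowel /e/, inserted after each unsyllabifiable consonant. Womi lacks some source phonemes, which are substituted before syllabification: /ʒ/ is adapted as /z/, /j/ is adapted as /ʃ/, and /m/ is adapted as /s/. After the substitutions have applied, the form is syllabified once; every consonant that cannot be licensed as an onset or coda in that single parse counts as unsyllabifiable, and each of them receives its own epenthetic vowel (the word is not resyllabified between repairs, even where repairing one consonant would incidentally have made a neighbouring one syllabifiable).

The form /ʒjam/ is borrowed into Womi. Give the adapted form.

zeʃase

Substitution: /ʒ/ → /z/, /j/ → /ʃ/, /m/ → /s/, giving /zʃas/.
Syllabifying with onset maximization leaves /z/, /s/ stranded (no codas are permitted; onsets are limited to one consonant).
Each unlicensed consonant becomes the onset of a new syllable: /z/ → /ze/, /s/ → /se/.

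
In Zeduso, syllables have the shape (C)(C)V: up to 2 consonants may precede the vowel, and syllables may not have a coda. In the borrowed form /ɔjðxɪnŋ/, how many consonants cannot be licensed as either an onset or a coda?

3

The consonants /j/, /n/, /ŋ/ cannot be parsed into a legal (C)(C)V syllable (no codas are permitted; onsets may contain at most 2 consonants).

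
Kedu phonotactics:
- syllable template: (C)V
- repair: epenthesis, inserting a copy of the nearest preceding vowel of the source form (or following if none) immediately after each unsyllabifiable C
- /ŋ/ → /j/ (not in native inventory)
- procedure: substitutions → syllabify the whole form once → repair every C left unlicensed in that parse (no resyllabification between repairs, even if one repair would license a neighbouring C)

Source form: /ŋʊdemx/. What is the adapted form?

Substitution: /ŋ/ → /j/, giving /jʊdemx/.
Under (C)V, the unsyllabifiable consonants are /m/, /x/ (no codas are permitted; onsets are limited to one consonant).
Epenthesis after each stranded consonant: /m/ → /me/, /x/ → /xe/.

jʊdemexe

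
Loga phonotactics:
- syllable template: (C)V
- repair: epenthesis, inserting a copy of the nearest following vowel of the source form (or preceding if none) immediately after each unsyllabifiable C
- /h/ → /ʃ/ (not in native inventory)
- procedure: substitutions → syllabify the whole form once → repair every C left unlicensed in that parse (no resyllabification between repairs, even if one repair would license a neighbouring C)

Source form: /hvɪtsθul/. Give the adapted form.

ʃɪvɪtusuθulu

Substitution: /h/ → /ʃ/, giving /ʃvɪtsθul/.
Syllabifying with onset maximization leaves /ʃ/, /t/, /s/, /l/ stranded (no codas are permitted; onsets are limited to one consonant).
Each unlicensed consonant becomes the onset of a new syllable: /ʃ/ → /ʃɪ/, /t/ → /tu/, /s/ → /su/, /l/ → /lu/.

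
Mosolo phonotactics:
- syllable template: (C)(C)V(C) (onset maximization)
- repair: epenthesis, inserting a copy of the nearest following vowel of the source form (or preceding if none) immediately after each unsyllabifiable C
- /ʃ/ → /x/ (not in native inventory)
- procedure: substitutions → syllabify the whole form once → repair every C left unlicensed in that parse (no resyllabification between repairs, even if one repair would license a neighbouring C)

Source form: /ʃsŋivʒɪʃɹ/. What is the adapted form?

Substitution: /ʃ/ → /x/, giving /xsŋivʒɪxɹ/.
Under (C)(C)V(C), the unsyllabifiable consonants are /x/, /ɹ/ (at most one coda consonant is licensed; onsets may contain at most 2 consonants).
Inserting the epenthetic vowel yields /x/ → /xi/, /ɹ/ → /ɹɪ/.

xisŋivʒɪxɹɪ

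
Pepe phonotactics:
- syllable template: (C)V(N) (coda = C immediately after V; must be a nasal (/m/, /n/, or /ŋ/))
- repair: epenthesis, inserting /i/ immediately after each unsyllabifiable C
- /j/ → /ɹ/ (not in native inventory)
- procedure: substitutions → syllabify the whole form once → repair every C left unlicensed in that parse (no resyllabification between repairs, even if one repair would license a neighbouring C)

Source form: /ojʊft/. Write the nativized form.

Substitution: /j/ → /ɹ/, giving /oɹʊft/.
The consonants /f/, /t/ cannot be parsed into a legal (C)V(N) syllable (only a nasal (/m/, /n/, or /ŋ/) is licensed in coda position; onsets are limited to one consonant).
Inserting the epenthetic vowel yields /f/ → /fi/, /t/ → /ti/.

oɹʊfiti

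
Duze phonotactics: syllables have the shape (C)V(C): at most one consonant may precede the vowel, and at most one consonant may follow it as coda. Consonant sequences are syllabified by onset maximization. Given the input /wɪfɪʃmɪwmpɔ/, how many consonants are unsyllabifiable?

Under (C)V(C), the unsyllabifiable consonants are /m/ (at most one coda consonant is licensed; onsets are limited to one consonant).

1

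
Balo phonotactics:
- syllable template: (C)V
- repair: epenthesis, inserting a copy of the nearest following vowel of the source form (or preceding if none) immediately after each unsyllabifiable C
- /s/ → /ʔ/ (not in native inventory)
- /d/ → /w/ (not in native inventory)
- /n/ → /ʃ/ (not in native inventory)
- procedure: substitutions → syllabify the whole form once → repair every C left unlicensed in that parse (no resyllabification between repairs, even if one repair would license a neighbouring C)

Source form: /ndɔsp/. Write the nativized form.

Substitution: /n/ → /ʃ/, /d/ → /w/, /s/ → /ʔ/, giving /ʃwɔʔp/.
Under (C)V, the unsyllabifiable consonants are /ʃ/, /ʔ/, /p/ (no codas are permitted; onsets are limited to one consonant).
Epenthesis after each stranded consonant: /ʃ/ → /ʃɔ/, /ʔ/ → /ʔɔ/, /p/ → /pɔ/.

ʃɔwɔʔɔpɔ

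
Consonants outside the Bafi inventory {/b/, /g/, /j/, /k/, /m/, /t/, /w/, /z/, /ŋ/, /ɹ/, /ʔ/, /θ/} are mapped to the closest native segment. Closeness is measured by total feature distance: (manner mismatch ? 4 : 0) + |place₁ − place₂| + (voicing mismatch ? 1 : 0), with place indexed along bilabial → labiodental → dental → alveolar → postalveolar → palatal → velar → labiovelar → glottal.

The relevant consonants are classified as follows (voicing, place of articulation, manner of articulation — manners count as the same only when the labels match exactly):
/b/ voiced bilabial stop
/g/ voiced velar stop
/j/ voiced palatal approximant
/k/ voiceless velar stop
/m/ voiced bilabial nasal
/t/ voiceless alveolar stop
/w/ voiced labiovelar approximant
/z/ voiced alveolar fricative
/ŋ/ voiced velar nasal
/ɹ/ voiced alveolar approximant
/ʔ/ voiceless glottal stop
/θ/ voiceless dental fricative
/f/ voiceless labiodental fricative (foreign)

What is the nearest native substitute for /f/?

/θ/ is closest: same manner (fricative), place distance 1 (labiodental→dental), same voicing; total 1. Next closest is /z/ at distance 3.

θ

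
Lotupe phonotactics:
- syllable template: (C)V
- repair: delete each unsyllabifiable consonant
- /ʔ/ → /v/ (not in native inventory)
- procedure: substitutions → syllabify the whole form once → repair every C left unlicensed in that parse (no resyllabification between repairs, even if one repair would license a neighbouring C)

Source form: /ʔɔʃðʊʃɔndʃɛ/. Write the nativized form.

vɔðʊʃɔʃɛ

Substitution: /ʔ/ → /v/, giving /vɔʃðʊʃɔndʃɛ/.
Under (C)V, the unsyllabifiable consonants are /ʃ/, /n/, /d/ (no codas are permitted; onsets are limited to one consonant).
Deletion applies to /ʃ/, /n/, /d/.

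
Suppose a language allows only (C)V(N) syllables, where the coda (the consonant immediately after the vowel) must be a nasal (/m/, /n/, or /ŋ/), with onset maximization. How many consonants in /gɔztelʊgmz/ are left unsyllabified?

4

The consonants /z/, /g/, /m/, /z/ cannot be parsed into a legal (C)V(N) syllable (only a nasal (/m/, /n/, or /ŋ/) is licensed in coda position; onsets are limited to one consonant).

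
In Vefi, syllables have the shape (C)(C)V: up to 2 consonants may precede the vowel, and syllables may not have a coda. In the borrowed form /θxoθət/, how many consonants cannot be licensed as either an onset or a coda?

Syllabifying with onset maximization leaves /t/ stranded (no codas are permitted; onsets may contain at most 2 consonants).

1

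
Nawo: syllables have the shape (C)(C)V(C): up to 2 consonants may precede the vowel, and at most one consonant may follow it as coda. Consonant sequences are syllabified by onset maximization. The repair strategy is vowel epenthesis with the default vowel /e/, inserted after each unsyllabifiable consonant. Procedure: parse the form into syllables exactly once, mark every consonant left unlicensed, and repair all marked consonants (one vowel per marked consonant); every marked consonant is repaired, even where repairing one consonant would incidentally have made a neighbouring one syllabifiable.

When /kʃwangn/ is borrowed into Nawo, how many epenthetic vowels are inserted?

3

The unsyllabifiable consonants are /k/, /g/, /n/; each receives one epenthetic vowel.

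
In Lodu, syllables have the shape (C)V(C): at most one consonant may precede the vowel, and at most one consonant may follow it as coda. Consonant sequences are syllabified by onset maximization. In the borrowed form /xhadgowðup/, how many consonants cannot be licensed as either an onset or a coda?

1

The consonants /x/ cannot be parsed into a legal (C)V(C) syllable (at most one coda consonant is licensed; onsets are limited to one consonant).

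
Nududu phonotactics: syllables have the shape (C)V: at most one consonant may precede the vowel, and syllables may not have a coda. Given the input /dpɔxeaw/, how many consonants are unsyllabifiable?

2

Syllabifying with onset maximization leaves /d/, /w/ stranded (no codas are permitted; onsets are limited to one consonant).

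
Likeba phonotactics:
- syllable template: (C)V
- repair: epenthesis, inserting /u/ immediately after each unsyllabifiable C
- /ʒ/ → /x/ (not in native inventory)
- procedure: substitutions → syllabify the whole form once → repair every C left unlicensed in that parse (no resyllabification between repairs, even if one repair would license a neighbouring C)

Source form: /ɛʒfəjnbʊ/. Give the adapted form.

Substitution: /ʒ/ → /x/, giving /ɛxfəjnbʊ/.
Syllabifying with onset maximization leaves /x/, /j/, /n/ stranded (no codas are permitted; onsets are limited to one consonant).
Inserting the epenthetic vowel yields /x/ → /xu/, /j/ → /ju/, /n/ → /nu/.

ɛxufəjunubʊ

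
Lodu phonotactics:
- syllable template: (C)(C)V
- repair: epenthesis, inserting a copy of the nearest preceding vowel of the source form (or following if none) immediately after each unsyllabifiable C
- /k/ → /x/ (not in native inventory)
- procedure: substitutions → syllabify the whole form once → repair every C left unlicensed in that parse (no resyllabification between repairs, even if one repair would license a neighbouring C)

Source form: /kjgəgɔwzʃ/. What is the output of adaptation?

xəjgəgɔwɔzɔʃɔ

Substitution: /k/ → /x/, giving /xjgəgɔwzʃ/.
The consonants /x/, /w/, /z/, /ʃ/ cannot be parsed into a legal (C)(C)V syllable (no codas are permitted; onsets may contain at most 2 consonants).
Epenthesis after each stranded consonant: /x/ → /xə/, /w/ → /wɔ/, /z/ → /zɔ/, /ʃ/ → /ʃɔ/.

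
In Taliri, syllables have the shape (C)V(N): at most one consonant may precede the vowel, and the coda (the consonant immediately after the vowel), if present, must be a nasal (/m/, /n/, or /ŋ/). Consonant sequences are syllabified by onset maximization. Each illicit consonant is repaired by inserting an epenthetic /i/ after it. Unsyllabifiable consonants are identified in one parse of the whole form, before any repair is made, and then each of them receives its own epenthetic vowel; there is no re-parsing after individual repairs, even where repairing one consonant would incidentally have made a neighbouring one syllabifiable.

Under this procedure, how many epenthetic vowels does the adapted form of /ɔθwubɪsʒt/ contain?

4

The unsyllabifiable consonants are /θ/, /s/, /ʒ/, /t/; each receives one epenthetic vowel.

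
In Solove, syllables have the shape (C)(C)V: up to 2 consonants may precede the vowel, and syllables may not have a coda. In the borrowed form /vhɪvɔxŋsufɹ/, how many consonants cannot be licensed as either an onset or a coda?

The consonants /x/, /f/, /ɹ/ cannot be parsed into a legal (C)(C)V syllable (no codas are permitted; onsets may contain at most 2 consonants).

3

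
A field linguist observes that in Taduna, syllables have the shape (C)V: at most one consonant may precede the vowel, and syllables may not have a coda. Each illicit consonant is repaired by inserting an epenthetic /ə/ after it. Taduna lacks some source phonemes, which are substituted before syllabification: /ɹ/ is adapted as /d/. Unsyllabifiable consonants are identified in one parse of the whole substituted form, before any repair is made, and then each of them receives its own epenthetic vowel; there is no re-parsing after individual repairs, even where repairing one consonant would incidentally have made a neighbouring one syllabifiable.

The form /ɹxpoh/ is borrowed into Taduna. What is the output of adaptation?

Substitution: /ɹ/ → /d/, giving /dxpoh/.
Under (C)V, the unsyllabifiable consonants are /d/, /x/, /h/ (no codas are permitted; onsets are limited to one consonant).
Inserting the epenthetic vowel yields /d/ → /də/, /x/ → /xə/, /h/ → /hə/.

dəxəpohə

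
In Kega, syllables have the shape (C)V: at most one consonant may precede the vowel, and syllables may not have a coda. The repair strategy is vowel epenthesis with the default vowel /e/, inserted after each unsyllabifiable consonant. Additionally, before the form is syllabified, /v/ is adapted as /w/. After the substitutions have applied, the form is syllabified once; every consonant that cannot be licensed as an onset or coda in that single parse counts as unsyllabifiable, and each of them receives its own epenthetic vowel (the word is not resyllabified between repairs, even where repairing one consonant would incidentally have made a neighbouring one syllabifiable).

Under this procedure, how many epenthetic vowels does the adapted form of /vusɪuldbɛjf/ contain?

After substitution the input is /wusɪuldbɛjf/.
The unsyllabifiable consonants are /l/, /d/, /j/, /f/; each receives one epenthetic vowel.

4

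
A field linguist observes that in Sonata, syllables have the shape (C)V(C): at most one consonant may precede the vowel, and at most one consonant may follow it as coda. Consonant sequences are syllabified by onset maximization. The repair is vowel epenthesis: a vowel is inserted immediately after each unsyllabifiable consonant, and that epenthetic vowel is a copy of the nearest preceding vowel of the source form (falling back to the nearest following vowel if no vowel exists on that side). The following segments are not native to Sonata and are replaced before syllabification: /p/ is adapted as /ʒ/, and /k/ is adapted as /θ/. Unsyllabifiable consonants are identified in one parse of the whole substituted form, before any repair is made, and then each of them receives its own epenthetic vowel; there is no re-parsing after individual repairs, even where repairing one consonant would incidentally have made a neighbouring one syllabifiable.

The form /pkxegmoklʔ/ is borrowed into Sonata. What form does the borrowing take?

ʒeθexegmoθloʔo

Substitution: /p/ → /ʒ/, /k/ → /θ/, giving /ʒθxegmoθlʔ/.
The consonants /ʒ/, /θ/, /l/, /ʔ/ cannot be parsed into a legal (C)V(C) syllable (at most one coda consonant is licensed; onsets are limited to one consonant).
Inserting the epenthetic vowel yields /ʒ/ → /ʒe/, /θ/ → /θe/, /l/ → /lo/, /ʔ/ → /ʔo/.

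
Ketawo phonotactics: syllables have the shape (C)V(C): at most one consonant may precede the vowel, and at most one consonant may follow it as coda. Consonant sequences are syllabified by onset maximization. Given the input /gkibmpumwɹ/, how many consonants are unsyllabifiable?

4

Under (C)V(C), the unsyllabifiable consonants are /g/, /m/, /w/, /ɹ/ (at most one coda consonant is licensed; onsets are limited to one consonant).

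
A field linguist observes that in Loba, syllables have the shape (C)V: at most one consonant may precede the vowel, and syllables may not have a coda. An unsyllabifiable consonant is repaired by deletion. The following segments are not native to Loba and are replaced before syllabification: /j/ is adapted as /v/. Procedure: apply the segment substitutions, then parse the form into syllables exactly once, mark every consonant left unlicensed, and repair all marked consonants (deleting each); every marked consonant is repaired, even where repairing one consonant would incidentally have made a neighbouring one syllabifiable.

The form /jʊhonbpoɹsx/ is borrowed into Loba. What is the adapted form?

Substitution: /j/ → /v/, giving /vʊhonbpoɹsx/.
The consonants /n/, /b/, /ɹ/, /s/, /x/ cannot be parsed into a legal (C)V syllable (no codas are permitted; onsets are limited to one consonant).
Each unlicensed consonant is deleted: /n/, /b/, /ɹ/, /s/, /x/.

vʊhopo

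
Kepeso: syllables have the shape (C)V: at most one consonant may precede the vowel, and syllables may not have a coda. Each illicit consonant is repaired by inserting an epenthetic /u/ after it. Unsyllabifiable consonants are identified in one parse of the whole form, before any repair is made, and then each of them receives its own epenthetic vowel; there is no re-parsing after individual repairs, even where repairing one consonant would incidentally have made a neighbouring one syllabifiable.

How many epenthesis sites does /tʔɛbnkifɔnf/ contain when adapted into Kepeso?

5

The unsyllabifiable consonants are /t/, /b/, /n/, /n/, /f/; each receives one epenthetic vowel.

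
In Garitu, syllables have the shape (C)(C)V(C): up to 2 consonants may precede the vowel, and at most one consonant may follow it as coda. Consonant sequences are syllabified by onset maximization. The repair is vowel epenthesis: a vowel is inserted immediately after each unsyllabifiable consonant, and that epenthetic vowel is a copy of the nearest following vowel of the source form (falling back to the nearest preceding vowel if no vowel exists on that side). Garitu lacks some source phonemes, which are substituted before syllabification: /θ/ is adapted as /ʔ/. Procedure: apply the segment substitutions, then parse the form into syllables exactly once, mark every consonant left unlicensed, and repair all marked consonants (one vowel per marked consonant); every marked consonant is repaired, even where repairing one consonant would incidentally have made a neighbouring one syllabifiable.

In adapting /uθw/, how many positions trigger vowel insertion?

After substitution the input is /uʔw/.
The unsyllabifiable consonants are /w/; each receives one epenthetic vowel.

1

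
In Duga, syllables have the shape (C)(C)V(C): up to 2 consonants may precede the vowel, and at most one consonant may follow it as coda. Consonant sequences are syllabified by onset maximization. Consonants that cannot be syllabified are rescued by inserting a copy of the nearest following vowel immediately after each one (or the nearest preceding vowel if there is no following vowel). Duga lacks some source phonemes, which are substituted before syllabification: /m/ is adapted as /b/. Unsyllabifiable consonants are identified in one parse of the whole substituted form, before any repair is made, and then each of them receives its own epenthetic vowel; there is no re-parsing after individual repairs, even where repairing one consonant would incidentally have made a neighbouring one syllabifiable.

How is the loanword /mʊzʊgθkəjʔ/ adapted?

Substitution: /m/ → /b/, giving /bʊzʊgθkəjʔ/.
Syllabifying with onset maximization leaves /ʔ/ stranded (at most one coda consonant is licensed; onsets may contain at most 2 consonants).
Each unlicensed consonant becomes the onset of a new syllable: /ʔ/ → /ʔə/.

bʊzʊgθkəjʔə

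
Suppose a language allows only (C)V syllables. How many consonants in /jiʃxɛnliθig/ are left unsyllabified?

Syllabifying with onset maximization leaves /ʃ/, /n/, /g/ stranded (no codas are permitted; onsets are limited to one consonant).

3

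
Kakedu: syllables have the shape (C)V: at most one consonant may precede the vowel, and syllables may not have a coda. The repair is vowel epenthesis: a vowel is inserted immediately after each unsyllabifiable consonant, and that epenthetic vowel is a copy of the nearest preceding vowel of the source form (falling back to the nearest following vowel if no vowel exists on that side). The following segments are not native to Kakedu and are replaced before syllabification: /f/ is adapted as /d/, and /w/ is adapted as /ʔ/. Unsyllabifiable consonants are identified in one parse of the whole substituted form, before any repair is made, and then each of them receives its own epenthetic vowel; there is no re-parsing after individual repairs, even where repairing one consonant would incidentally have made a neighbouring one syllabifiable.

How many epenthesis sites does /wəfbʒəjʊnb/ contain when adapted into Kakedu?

After substitution the input is /ʔədbʒəjʊnb/.
The unsyllabifiable consonants are /d/, /b/, /n/, /b/; each receives one epenthetic vowel.

4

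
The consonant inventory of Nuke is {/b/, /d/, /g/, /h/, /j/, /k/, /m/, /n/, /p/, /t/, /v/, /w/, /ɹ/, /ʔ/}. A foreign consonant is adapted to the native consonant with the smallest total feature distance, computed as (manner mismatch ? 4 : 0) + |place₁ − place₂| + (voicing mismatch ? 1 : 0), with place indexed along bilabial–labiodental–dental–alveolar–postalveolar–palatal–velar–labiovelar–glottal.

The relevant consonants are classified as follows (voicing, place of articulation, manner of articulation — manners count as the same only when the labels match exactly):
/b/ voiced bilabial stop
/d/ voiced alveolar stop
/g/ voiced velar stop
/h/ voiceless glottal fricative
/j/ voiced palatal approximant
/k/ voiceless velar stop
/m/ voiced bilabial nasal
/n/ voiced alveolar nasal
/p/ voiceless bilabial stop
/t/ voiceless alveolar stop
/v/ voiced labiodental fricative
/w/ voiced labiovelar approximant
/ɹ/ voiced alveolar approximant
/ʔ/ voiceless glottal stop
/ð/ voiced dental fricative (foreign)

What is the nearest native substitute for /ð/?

v

/v/ is closest: same manner (fricative), place distance 1 (dental→labiodental), same voicing; total 1. Next closest is /d/ at distance 5.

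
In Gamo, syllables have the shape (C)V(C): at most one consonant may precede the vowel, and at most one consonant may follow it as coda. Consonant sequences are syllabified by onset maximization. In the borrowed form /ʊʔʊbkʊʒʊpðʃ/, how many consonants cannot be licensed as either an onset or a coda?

2

The consonants /ð/, /ʃ/ cannot be parsed into a legal (C)V(C) syllable (at most one coda consonant is licensed; onsets are limited to one consonant).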